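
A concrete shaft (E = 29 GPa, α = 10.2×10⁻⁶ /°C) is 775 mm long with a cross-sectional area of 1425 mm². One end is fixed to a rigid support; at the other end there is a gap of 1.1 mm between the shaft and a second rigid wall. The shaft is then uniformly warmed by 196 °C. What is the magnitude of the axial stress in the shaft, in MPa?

σ ≈ 16.8 MPa (compressive)

Unrestrained expansion: δ_free = αΔT L = 10.2×10⁻⁶ × 196 × 775 = 1.549 mm.
After closing the 1.1 mm clearance, 1.549 − 1.1 = 0.4494 mm of expansion remains to be suppressed by the wall.
Compatibility: PL/(AE) = 0.4494 mm, so σ = P/A = E × (0.4494/775) = 16.82 MPa.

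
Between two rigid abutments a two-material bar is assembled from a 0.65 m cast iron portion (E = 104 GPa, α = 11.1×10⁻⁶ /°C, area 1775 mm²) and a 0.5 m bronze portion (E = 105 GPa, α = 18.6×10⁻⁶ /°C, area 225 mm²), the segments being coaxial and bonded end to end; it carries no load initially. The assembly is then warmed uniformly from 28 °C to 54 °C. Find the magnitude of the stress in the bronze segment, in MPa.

σ ≈ 77.3 MPa (compressive)

Free thermal expansion of the whole bar: Σ αᵢΔT Lᵢ = 11.1×10⁻⁶×26×650 + 18.6×10⁻⁶×26×500 = 0.4294 mm.
The walls prevent any net length change, so an axial force P (same in every segment) develops. Compatibility: P · Σ Lᵢ/(AᵢEᵢ) = δ_free.
Σ Lᵢ/(AᵢEᵢ) = 650/(1775×104×10³) + 500/(225×105×10³) = 2.469×10⁻⁵ mm/N.
Hence P = δ_free / Σ(L/AE) = 0.4294/2.469×10⁻⁵ = 17.39 kN (compressive).
σ_{bronze} = P / A = 17390 / 225 = 77.31 MPa.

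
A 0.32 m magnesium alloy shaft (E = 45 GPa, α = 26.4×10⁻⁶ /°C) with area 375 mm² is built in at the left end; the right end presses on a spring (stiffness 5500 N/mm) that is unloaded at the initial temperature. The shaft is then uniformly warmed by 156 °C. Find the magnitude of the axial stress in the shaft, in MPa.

The unrestrained thermal change is αΔT L = 26.4×10⁻⁶ × 156 × 320 = 1.318 mm.
Let P be the compressive force at the spring. The shaft shortens elastically by PL/(AE) and the spring compresses by P/k; together these equal δ_free.
So P = δ_free / [L/(AE) + 1/k] = 1.318 / [ 320/(375×45×10³) + 1/(5500) ].
P = 1.318 / 0.0002008 = 6564 N.
σ = P/A = 6564/375 = 17.5 MPa.

σ ≈ 17.5 MPa (compressive)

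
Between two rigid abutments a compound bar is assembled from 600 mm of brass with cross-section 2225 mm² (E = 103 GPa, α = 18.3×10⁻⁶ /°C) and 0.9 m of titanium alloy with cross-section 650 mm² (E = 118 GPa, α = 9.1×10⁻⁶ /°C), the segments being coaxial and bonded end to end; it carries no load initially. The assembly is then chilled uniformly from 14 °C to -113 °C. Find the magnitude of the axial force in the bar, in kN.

P ≈ 170 kN (tensile)

Free thermal contraction of the whole bar: Σ αᵢΔT Lᵢ = 18.3×10⁻⁶×127×600 + 9.1×10⁻⁶×127×900 = 2.435 mm.
The rigid supports impose zero overall length change; the single axial force P common to all segments must satisfy P Σ Lᵢ/(AᵢEᵢ) = δ_free.
Σ Lᵢ/(AᵢEᵢ) = 600/(2225×103×10³) + 900/(650×118×10³) = 1.435×10⁻⁵ mm/N.
So P = 2.435 / 1.435×10⁻⁵ = 169.6 kN, tensile.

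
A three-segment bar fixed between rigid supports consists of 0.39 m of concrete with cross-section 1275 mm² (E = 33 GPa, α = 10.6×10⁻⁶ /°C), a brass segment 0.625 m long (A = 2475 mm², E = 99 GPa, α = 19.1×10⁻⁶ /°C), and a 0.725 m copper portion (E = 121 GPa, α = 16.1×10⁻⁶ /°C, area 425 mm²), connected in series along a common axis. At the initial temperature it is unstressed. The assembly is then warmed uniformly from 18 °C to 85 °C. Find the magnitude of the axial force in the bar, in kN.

Free thermal expansion of the whole bar: Σ αᵢΔT Lᵢ = 10.6×10⁻⁶×67×390 + 19.1×10⁻⁶×67×625 + 16.1×10⁻⁶×67×725 = 1.859 mm.
The rigid supports impose zero overall length change; the single axial force P common to all segments must satisfy P Σ Lᵢ/(AᵢEᵢ) = δ_free.
The series flexibility is Σ Lᵢ/(AᵢEᵢ) = 390/(1275×33×10³) + 625/(2475×99×10³) + 725/(425×121×10³) = 2.592×10⁻⁵ mm/N.
P = 1.859 / 2.592×10⁻⁵ = 71720 N = 71.72 kN, compressive.

P ≈ 71.7 kN (compressive)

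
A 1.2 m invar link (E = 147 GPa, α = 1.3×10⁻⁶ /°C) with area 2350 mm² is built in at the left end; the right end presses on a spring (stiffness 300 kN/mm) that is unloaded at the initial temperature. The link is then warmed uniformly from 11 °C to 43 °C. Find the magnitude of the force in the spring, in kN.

Free thermal expansion: δ_free = αΔT L = 1.3×10⁻⁶ × 32 × 1200 = 0.04992 mm.
With a force P in the spring, the elastic change of the link is PL/(AE) and that of the spring is P/k; compatibility requires their sum to equal δ_free.
P [ L/(AE) + 1/k ] = δ_free → P [ 1200/(2350×147×10³) + 1/(300×10³) ] = 0.04992.
P = 0.04992 / 6.807×10⁻⁶ = 7334 N.

P ≈ 7.33 kN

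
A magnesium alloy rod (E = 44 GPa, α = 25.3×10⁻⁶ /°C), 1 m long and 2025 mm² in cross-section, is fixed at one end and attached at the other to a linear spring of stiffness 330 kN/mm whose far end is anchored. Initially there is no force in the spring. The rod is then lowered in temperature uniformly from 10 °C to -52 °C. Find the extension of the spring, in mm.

δ ≈ 0.333 mm

If the spring were absent the rod would shorten by αΔT L = 25.3×10⁻⁶ × 62 × 1000 = 1.569 mm.
Let P be the tensile force in the spring. The rod extends elastically by PL/(AE) and the spring stretches by P/k; together these equal δ_free.
So P = δ_free / [L/(AE) + 1/k] = 1.569 / [ 1000/(2025×44×10³) + 1/(330×10³) ].
P = 1.569 / 1.425×10⁻⁵ = 110000 N.
Spring extension = P/k = 110000/(330×10³) = 0.3335 mm.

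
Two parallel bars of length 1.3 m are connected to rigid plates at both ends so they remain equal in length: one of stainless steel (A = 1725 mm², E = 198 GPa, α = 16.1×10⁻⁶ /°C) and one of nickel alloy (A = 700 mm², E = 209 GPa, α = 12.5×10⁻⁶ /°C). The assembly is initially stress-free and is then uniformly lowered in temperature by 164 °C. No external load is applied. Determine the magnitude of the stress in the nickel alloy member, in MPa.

σ ≈ 86.4 MPa (compressive)

The stainless steel has the larger α, so on cooling it would change length more than the nickel alloy if both were free. The rigid plates force a common final length, so the stainless steel is put into tension and the nickel alloy into compression, with equal and opposite forces P (no external load).
Compatibility of the two members (thermal + elastic change equal): (α₁ − α₂)ΔT = P·[1/(A₁E₁) + 1/(A₂E₂)].
|α₁ − α₂|·ΔT = 3.6×10⁻⁶ × 164 = 0.0005904.
1/(A₁E₁) + 1/(A₂E₂) = 1/(1725×198×10³) + 1/(700×209×10³) = 9.763×10⁻⁹ N⁻¹.
So P = 0.0005904 / 9.763×10⁻⁹ = 60.47 kN.
σ_{nickel alloy} = P/A₂ = 60470/700 = 86.39 MPa, compressive.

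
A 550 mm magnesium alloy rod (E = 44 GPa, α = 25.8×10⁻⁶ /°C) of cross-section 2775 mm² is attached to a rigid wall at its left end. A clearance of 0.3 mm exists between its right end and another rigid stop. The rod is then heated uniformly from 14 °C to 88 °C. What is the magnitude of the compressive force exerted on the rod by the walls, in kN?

P ≈ 167 kN

Free thermal elongation = αΔT L = 25.8×10⁻⁶ × 74 × 550 = 1.05 mm.
After closing the 0.3 mm clearance, 1.05 − 0.3 = 0.7501 mm of expansion remains to be suppressed by the wall.
So σ = E(δ_free − g)/L = 44×10³ × 0.7501/550 = 60 MPa.
P = σA = 60 × 2775 = 166.5 kN.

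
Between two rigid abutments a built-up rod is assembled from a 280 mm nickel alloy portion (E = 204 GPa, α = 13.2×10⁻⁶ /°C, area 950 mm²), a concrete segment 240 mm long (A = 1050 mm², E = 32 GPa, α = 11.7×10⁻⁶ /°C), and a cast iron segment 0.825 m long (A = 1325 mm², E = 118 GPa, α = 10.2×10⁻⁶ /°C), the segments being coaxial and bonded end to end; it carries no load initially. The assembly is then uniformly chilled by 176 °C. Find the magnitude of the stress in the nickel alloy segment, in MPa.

σ ≈ 199 MPa (tensile)

Free thermal contraction of the whole bar: Σ αᵢΔT Lᵢ = 13.2×10⁻⁶×176×280 + 11.7×10⁻⁶×176×240 + 10.2×10⁻⁶×176×825 = 2.626 mm.
Since the ends are fixed, an axial force P builds up, equal in every segment, with P · Σ Lᵢ/(AᵢEᵢ) = δ_free.
Σ Lᵢ/(AᵢEᵢ) = 280/(950×204×10³) + 240/(1050×32×10³) + 825/(1325×118×10³) = 1.386×10⁻⁵ mm/N.
Hence P = δ_free / Σ(L/AE) = 2.626/1.386×10⁻⁵ = 189.4 kN (tensile).
σ_{nickel alloy} = P / A = 189400 / 950 = 199.4 MPa.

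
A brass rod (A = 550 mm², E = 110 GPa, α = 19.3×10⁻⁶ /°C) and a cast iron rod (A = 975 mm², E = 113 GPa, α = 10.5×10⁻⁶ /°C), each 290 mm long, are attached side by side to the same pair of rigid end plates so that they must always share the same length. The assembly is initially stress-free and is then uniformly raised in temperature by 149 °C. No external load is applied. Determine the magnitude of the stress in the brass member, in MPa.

σ ≈ 93.1 MPa (compressive)

Equilibrium of a rigid end plate with no external load gives equal and opposite internal forces ±P in the two members. Since α_{brass} > α_{cast iron}, heating drives the brass into compression and the cast iron into tension.
Equating the net (thermal + elastic) strains gives |α₁ − α₂|·ΔT = P·[1/(A₁E₁) + 1/(A₂E₂)].
|α₁ − α₂|·ΔT = 8.8×10⁻⁶ × 149 = 0.001311.
1/(A₁E₁) + 1/(A₂E₂) = 1/(550×110×10³) + 1/(975×113×10³) = 2.561×10⁻⁸ N⁻¹.
P = 0.001311 / 2.561×10⁻⁸ = 51210 N = 51.21 kN.
σ_{brass} = P/A₁ = 51210/550 = 93.11 MPa, compressive.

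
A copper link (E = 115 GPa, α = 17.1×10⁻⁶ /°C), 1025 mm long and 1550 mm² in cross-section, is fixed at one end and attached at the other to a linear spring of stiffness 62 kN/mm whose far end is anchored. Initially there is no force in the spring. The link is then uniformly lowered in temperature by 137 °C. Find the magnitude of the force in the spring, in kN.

If the spring were absent the link would shorten by αΔT L = 17.1×10⁻⁶ × 137 × 1025 = 2.401 mm.
With a force P in the spring, the elastic change of the link is PL/(AE) and that of the spring is P/k; compatibility requires their sum to equal δ_free.
P [ L/(AE) + 1/k ] = δ_free → P [ 1025/(1550×115×10³) + 1/(62×10³) ] = 2.401.
P = 2.401 / 2.188×10⁻⁵ = 109800 N.

P ≈ 110 kN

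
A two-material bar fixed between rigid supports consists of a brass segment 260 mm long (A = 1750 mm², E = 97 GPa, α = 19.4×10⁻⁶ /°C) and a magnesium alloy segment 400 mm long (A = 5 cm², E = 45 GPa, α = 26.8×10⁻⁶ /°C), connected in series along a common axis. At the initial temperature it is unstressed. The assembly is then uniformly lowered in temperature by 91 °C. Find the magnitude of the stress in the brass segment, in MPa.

If the supports were absent, the total length change would be Σ αᵢΔT Lᵢ = 19.4×10⁻⁶×91×260 + 26.8×10⁻⁶×91×400 = 1.435 mm.
The rigid supports impose zero overall length change; the single axial force P common to all segments must satisfy P Σ Lᵢ/(AᵢEᵢ) = δ_free.
Σ Lᵢ/(AᵢEᵢ) = 260/(1750×97×10³) + 400/(500×45×10³) = 1.931×10⁻⁵ mm/N.
Hence P = δ_free / Σ(L/AE) = 1.435/1.931×10⁻⁵ = 74.29 kN (tensile).
σ_{brass} = P / A = 74290 / 1750 = 42.45 MPa.

σ ≈ 42.5 MPa (tensile)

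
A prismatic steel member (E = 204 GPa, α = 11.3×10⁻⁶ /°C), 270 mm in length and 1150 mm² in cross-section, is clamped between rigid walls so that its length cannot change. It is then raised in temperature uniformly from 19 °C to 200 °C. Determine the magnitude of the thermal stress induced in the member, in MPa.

σ ≈ 417 MPa (compressive)

With length fixed, the mechanical strain must cancel the thermal strain αΔT = 11.3×10⁻⁶ × 181 = 2045.3×10⁻⁶.
σ = EαΔT = 204×10³ × 11.3×10⁻⁶ × 181 = 417.2 MPa (compressive; the member is trying to expand).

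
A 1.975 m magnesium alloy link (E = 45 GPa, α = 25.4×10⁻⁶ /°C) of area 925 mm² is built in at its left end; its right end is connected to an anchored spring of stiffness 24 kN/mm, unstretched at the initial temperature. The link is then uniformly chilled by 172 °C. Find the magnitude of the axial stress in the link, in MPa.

σ ≈ 105 MPa (tensile)

Free thermal contraction: δ_free = αΔT L = 25.4×10⁻⁶ × 172 × 1975 = 8.628 mm.
Let P be the tensile force in the spring. The link extends elastically by PL/(AE) and the spring stretches by P/k; together these equal δ_free.
P [ L/(AE) + 1/k ] = δ_free → P [ 1975/(925×45×10³) + 1/(24×10³) ] = 8.628.
P = 8.628 / 8.911×10⁻⁵ = 96820 N.
σ = P/A = 96820/925 = 104.7 MPa.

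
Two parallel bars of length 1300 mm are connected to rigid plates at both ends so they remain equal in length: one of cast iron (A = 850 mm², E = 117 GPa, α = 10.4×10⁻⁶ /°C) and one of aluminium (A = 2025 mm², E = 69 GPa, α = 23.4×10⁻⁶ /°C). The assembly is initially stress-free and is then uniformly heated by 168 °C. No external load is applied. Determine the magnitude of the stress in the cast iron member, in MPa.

σ ≈ 149 MPa (tensile)

The aluminium has the larger α, so on heating it would change length more than the cast iron if both were free. The rigid plates force a common final length, so the aluminium is put into compression and the cast iron into tension, with equal and opposite forces P (no external load).
Compatibility of the two members (thermal + elastic change equal): (α₁ − α₂)ΔT = P·[1/(A₁E₁) + 1/(A₂E₂)].
|α₁ − α₂|·ΔT = 13×10⁻⁶ × 168 = 0.002184.
1/(A₁E₁) + 1/(A₂E₂) = 1/(850×117×10³) + 1/(2025×69×10³) = 1.721×10⁻⁸ N⁻¹.
So P = 0.002184 / 1.721×10⁻⁸ = 126.9 kN.
σ_{cast iron} = P/A₁ = 126900/850 = 149.3 MPa, tensile.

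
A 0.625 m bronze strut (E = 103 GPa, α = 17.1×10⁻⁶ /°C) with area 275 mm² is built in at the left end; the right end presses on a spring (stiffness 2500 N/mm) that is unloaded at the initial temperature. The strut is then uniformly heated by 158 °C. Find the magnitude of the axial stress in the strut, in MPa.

σ ≈ 14.5 MPa (compressive)

The unrestrained thermal change is αΔT L = 17.1×10⁻⁶ × 158 × 625 = 1.689 mm.
With a force P in the spring, the elastic change of the strut is PL/(AE) and that of the spring is P/k; compatibility requires their sum to equal δ_free.
P [ L/(AE) + 1/k ] = δ_free → P [ 625/(275×103×10³) + 1/(2500) ] = 1.689.
P = 1.689 / 0.0004221 = 4001 N.
σ = P/A = 4001/275 = 14.55 MPa.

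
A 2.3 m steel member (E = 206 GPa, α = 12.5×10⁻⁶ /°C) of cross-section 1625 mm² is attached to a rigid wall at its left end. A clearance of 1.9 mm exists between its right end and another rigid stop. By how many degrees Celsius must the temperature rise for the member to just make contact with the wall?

ΔT ≈ 66.1 °C

The gap closes when αΔT L = 1.9 mm, since the member is still unstressed at that instant.
ΔT = 1.9 / (12.5×10⁻⁶ × 2300) = 66.09 °C.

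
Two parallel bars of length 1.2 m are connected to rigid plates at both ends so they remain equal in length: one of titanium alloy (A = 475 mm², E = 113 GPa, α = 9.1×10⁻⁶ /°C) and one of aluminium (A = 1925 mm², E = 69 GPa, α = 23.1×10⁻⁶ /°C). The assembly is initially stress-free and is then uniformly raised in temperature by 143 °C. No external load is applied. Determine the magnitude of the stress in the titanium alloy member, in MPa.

The aluminium has the larger α, so on heating it would change length more than the titanium alloy if both were free. The rigid plates force a common final length, so the aluminium is put into compression and the titanium alloy into tension, with equal and opposite forces P (no external load).
Equating the net (thermal + elastic) strains gives |α₁ − α₂|·ΔT = P·[1/(A₁E₁) + 1/(A₂E₂)].
|α₁ − α₂|·ΔT = 14×10⁻⁶ × 143 = 0.002002.
1/(A₁E₁) + 1/(A₂E₂) = 1/(475×113×10³) + 1/(1925×69×10³) = 2.616×10⁻⁸ N⁻¹.
P = 0.002002 / 2.616×10⁻⁸ = 76530 N = 76.53 kN.
σ_{titanium alloy} = P/A₁ = 76530/475 = 161.1 MPa, tensile.

σ ≈ 161 MPa (tensile)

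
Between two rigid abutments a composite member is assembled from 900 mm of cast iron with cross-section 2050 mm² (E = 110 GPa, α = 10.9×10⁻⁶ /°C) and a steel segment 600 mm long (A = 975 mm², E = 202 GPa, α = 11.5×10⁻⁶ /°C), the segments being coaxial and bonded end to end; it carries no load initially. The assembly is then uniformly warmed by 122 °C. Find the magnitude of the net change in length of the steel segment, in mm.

With the walls removed the bar would change length by δ_free = Σ αᵢΔT Lᵢ = 10.9×10⁻⁶×122×900 + 11.5×10⁻⁶×122×600 = 2.039 mm.
The rigid supports impose zero overall length change; the single axial force P common to all segments must satisfy P Σ Lᵢ/(AᵢEᵢ) = δ_free.
The series flexibility is Σ Lᵢ/(AᵢEᵢ) = 900/(2050×110×10³) + 600/(975×202×10³) = 7.038×10⁻⁶ mm/N.
P = 2.039 / 7.038×10⁻⁶ = 289700 N = 289.7 kN, compressive.
For the steel segment, free thermal change = 11.5×10⁻⁶×122×600 = 0.8418 mm and elastic change from P = 289700×600/(975×202×10³) = 0.8825 mm; these oppose, so the net change is 0.0407 mm (segment shortens).

|ΔL| ≈ 0.0407 mm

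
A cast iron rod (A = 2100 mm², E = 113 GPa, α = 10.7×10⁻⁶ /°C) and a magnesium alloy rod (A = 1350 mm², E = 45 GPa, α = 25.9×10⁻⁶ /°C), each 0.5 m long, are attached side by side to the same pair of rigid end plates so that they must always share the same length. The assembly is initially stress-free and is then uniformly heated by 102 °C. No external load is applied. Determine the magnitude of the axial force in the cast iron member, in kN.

P ≈ 75 kN (tensile in the cast iron)

Both members must finish at the same length. With the larger α, the magnesium alloy tends to over-expand; the plates restrain it, putting the magnesium alloy in compression and the cast iron in tension. With no external load the two internal forces are equal and opposite, magnitude P.
Compatibility of the two members (thermal + elastic change equal): (α₁ − α₂)ΔT = P·[1/(A₁E₁) + 1/(A₂E₂)].
|α₁ − α₂|·ΔT = 15.2×10⁻⁶ × 102 = 0.00155.
1/(A₁E₁) + 1/(A₂E₂) = 1/(2100×113×10³) + 1/(1350×45×10³) = 2.067×10⁻⁸ N⁻¹.
So P = 0.00155 / 2.067×10⁻⁸ = 74.99 kN.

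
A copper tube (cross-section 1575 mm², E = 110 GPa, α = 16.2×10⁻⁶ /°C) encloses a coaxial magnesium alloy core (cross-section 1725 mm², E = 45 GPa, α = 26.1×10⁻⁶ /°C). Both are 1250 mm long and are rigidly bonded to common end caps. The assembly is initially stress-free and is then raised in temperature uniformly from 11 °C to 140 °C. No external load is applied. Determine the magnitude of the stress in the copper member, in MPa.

The magnesium alloy has the larger α, so on heating it would change length more than the copper if both were free. The rigid plates force a common final length, so the magnesium alloy is put into compression and the copper into tension, with equal and opposite forces P (no external load).
Compatibility of the two members (thermal + elastic change equal): (α₁ − α₂)ΔT = P·[1/(A₁E₁) + 1/(A₂E₂)].
|α₁ − α₂|·ΔT = 9.9×10⁻⁶ × 129 = 0.001277.
1/(A₁E₁) + 1/(A₂E₂) = 1/(1575×110×10³) + 1/(1725×45×10³) = 1.865×10⁻⁸ N⁻¹.
So P = 0.001277 / 1.865×10⁻⁸ = 68.46 kN.
σ_{copper} = P/A₁ = 68460/1575 = 43.47 MPa, tensile.

σ ≈ 43.5 MPa (tensile)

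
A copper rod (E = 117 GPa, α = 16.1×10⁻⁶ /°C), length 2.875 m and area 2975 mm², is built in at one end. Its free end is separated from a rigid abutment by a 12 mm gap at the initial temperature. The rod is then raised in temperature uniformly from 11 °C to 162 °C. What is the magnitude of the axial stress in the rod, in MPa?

Free thermal elongation = αΔT L = 16.1×10⁻⁶ × 151 × 2875 = 6.989 mm.
This is smaller than the 12 mm clearance, so the rod expands freely without reaching the stop — the stress is zero.

σ ≈ 0 MPa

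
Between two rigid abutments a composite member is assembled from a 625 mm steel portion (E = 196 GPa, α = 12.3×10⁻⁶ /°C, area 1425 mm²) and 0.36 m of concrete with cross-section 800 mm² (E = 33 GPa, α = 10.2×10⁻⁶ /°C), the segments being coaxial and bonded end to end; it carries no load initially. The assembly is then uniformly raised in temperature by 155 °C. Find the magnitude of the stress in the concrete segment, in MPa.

If the supports were absent, the total length change would be Σ αᵢΔT Lᵢ = 12.3×10⁻⁶×155×625 + 10.2×10⁻⁶×155×360 = 1.761 mm.
The walls prevent any net length change, so an axial force P (same in every segment) develops. Compatibility: P · Σ Lᵢ/(AᵢEᵢ) = δ_free.
The series flexibility is Σ Lᵢ/(AᵢEᵢ) = 625/(1425×196×10³) + 360/(800×33×10³) = 1.587×10⁻⁵ mm/N.
Hence P = δ_free / Σ(L/AE) = 1.761/1.587×10⁻⁵ = 110.9 kN (compressive).
σ_{concrete} = P / A = 110900 / 800 = 138.6 MPa.

σ ≈ 139 MPa (compressive)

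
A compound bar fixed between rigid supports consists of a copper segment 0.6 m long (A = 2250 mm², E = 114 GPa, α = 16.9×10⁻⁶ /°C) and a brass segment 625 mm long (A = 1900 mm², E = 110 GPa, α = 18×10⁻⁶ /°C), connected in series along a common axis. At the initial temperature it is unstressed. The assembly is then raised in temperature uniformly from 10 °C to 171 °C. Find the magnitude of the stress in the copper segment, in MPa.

With the walls removed the bar would change length by δ_free = Σ αᵢΔT Lᵢ = 16.9×10⁻⁶×161×600 + 18×10⁻⁶×161×625 = 3.444 mm.
Since the ends are fixed, an axial force P builds up, equal in every segment, with P · Σ Lᵢ/(AᵢEᵢ) = δ_free.
Σ Lᵢ/(AᵢEᵢ) = 600/(2250×114×10³) + 625/(1900×110×10³) = 5.33×10⁻⁶ mm/N.
P = 3.444 / 5.33×10⁻⁶ = 646200 N = 646.2 kN, compressive.
σ_{copper} = P / A = 646200 / 2250 = 287.2 MPa.

σ ≈ 287 MPa (compressive)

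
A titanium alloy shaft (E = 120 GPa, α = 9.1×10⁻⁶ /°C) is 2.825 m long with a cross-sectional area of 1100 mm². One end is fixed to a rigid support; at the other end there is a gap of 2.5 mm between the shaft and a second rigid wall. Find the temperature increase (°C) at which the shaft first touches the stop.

ΔT ≈ 97.2 °C

The gap closes when αΔT L = 2.5 mm, since the shaft is still unstressed at that instant.
So ΔT = g/(αL) = 2.5/(9.1×10⁻⁶ × 2825) = 97.25 °C.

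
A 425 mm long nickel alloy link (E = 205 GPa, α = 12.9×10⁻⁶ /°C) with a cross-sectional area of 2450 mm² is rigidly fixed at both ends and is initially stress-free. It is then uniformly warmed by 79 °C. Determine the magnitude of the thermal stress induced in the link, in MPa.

Because both ends are immovable the net strain is zero, and the suppressed thermal strain is αΔT = 12.9×10⁻⁶ × 79 = 1019.1×10⁻⁶.
The stress required to suppress this strain is σ = Eε = 205×10³ × 1019.1×10⁻⁶ = 208.9 MPa, compressive since the link is trying to expand.

σ ≈ 209 MPa (compressive)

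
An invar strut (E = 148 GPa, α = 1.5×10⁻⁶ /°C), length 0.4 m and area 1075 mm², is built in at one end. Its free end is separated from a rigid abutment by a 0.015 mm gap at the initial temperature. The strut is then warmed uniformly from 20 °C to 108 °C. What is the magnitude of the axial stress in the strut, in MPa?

σ ≈ 14 MPa (compressive)

Unrestrained expansion: δ_free = αΔT L = 1.5×10⁻⁶ × 88 × 400 = 0.0528 mm.
The gap closes (δ_free > 0.015 mm) and the wall then resists a further 0.0528 − 0.015 = 0.0378 mm of expansion.
That suppressed elongation corresponds to σ = E·Δ/L = 148×10³ × 0.0378/400 = 13.99 MPa.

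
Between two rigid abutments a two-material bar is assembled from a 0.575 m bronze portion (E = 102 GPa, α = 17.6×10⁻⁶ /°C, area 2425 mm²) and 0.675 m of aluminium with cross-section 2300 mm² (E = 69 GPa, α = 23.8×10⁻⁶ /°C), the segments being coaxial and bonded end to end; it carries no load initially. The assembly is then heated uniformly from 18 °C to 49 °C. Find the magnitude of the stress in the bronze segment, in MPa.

σ ≈ 50.9 MPa (compressive)

With the walls removed the bar would change length by δ_free = Σ αᵢΔT Lᵢ = 17.6×10⁻⁶×31×575 + 23.8×10⁻⁶×31×675 = 0.8117 mm.
Since the ends are fixed, an axial force P builds up, equal in every segment, with P · Σ Lᵢ/(AᵢEᵢ) = δ_free.
Σ Lᵢ/(AᵢEᵢ) = 575/(2425×102×10³) + 675/(2300×69×10³) = 6.578×10⁻⁶ mm/N.
P = 0.8117 / 6.578×10⁻⁶ = 123400 N = 123.4 kN, compressive.
σ_{bronze} = P / A = 123400 / 2425 = 50.89 MPa.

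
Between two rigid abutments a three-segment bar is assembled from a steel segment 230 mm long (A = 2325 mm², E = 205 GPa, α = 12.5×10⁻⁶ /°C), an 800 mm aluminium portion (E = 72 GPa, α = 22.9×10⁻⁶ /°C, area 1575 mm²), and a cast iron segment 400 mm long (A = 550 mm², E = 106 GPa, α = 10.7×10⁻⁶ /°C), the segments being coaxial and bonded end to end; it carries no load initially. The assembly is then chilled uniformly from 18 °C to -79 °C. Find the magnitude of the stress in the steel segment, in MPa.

If the supports were absent, the total length change would be Σ αᵢΔT Lᵢ = 12.5×10⁻⁶×97×230 + 22.9×10⁻⁶×97×800 + 10.7×10⁻⁶×97×400 = 2.471 mm.
Since the ends are fixed, an axial force P builds up, equal in every segment, with P · Σ Lᵢ/(AᵢEᵢ) = δ_free.
The series flexibility is Σ Lᵢ/(AᵢEᵢ) = 230/(2325×205×10³) + 800/(1575×72×10³) + 400/(550×106×10³) = 1.44×10⁻⁵ mm/N.
P = 2.471 / 1.44×10⁻⁵ = 171600 N = 171.6 kN, tensile.
σ_{steel} = P / A = 171600 / 2325 = 73.82 MPa.

σ ≈ 73.8 MPa (tensile)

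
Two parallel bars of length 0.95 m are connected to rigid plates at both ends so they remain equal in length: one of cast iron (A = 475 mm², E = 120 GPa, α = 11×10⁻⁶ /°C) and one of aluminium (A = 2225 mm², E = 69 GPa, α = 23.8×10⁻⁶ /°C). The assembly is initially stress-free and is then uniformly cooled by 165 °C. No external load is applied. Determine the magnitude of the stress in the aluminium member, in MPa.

Equilibrium of a rigid end plate with no external load gives equal and opposite internal forces ±P in the two members. Since α_{aluminium} > α_{cast iron}, cooling drives the aluminium into tension and the cast iron into compression.
Compatibility of the two members (thermal + elastic change equal): (α₁ − α₂)ΔT = P·[1/(A₁E₁) + 1/(A₂E₂)].
|α₁ − α₂|·ΔT = 12.8×10⁻⁶ × 165 = 0.002112.
1/(A₁E₁) + 1/(A₂E₂) = 1/(475×120×10³) + 1/(2225×69×10³) = 2.406×10⁻⁸ N⁻¹.
So P = 0.002112 / 2.406×10⁻⁸ = 87.79 kN.
σ_{aluminium} = P/A₂ = 87790/2225 = 39.46 MPa, tensile.

σ ≈ 39.5 MPa (tensile)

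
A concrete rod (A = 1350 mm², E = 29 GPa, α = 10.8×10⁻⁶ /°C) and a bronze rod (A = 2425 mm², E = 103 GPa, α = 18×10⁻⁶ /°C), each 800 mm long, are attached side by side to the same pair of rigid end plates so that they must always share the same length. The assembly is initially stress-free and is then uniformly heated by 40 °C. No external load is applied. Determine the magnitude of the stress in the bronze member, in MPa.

σ ≈ 4.02 MPa (compressive)

Both members must finish at the same length. With the larger α, the bronze tends to over-expand; the plates restrain it, putting the bronze in compression and the concrete in tension. With no external load the two internal forces are equal and opposite, magnitude P.
Setting the final lengths equal and cancelling L: (α₁ − α₂)ΔT = P/(A₁E₁) + P/(A₂E₂).
|α₁ − α₂|·ΔT = 7.2×10⁻⁶ × 40 = 0.000288.
1/(A₁E₁) + 1/(A₂E₂) = 1/(1350×29×10³) + 1/(2425×103×10³) = 2.955×10⁻⁸ N⁻¹.
So P = 0.000288 / 2.955×10⁻⁸ = 9.747 kN.
σ_{bronze} = P/A₂ = 9747/2425 = 4.02 MPa, compressive.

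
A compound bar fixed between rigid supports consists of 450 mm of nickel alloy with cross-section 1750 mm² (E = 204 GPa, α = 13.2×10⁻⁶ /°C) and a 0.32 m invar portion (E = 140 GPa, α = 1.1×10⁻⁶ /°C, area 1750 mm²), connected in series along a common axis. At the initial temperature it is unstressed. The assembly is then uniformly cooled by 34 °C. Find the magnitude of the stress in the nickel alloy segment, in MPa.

With the walls removed the bar would change length by δ_free = Σ αᵢΔT Lᵢ = 13.2×10⁻⁶×34×450 + 1.1×10⁻⁶×34×320 = 0.2139 mm.
The rigid supports impose zero overall length change; the single axial force P common to all segments must satisfy P Σ Lᵢ/(AᵢEᵢ) = δ_free.
The series flexibility is Σ Lᵢ/(AᵢEᵢ) = 450/(1750×204×10³) + 320/(1750×140×10³) = 2.567×10⁻⁶ mm/N.
P = 0.2139 / 2.567×10⁻⁶ = 83350 N = 83.35 kN, tensile.
σ_{nickel alloy} = P / A = 83350 / 1750 = 47.63 MPa.

σ ≈ 47.6 MPa (tensile)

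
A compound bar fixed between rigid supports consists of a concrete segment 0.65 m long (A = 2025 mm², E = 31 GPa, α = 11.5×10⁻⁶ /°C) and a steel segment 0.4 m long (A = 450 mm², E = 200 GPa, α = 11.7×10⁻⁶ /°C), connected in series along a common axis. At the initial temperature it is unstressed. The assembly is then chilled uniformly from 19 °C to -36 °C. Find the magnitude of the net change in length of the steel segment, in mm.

|ΔL| ≈ 0.0566 mm

With the walls removed the bar would change length by δ_free = Σ αᵢΔT Lᵢ = 11.5×10⁻⁶×55×650 + 11.7×10⁻⁶×55×400 = 0.6685 mm.
The rigid supports impose zero overall length change; the single axial force P common to all segments must satisfy P Σ Lᵢ/(AᵢEᵢ) = δ_free.
The series flexibility is Σ Lᵢ/(AᵢEᵢ) = 650/(2025×31×10³) + 400/(450×200×10³) = 1.48×10⁻⁵ mm/N.
Hence P = δ_free / Σ(L/AE) = 0.6685/1.48×10⁻⁵ = 45.17 kN (tensile).
For the steel segment, free thermal change = 11.7×10⁻⁶×55×400 = 0.2574 mm and elastic change from P = 45170×400/(450×200×10³) = 0.2008 mm; these oppose, so the net change is 0.0566 mm (segment shortens).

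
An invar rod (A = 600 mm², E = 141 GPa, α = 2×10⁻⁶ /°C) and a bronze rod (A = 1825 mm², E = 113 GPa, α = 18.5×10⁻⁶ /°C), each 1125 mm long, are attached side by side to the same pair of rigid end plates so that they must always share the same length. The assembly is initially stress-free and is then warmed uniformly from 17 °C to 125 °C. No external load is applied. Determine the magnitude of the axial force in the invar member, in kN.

P ≈ 107 kN (tensile in the invar)

The bronze has the larger α, so on heating it would change length more than the invar if both were free. The rigid plates force a common final length, so the bronze is put into compression and the invar into tension, with equal and opposite forces P (no external load).
Compatibility of the two members (thermal + elastic change equal): (α₁ − α₂)ΔT = P·[1/(A₁E₁) + 1/(A₂E₂)].
|α₁ − α₂|·ΔT = 16.5×10⁻⁶ × 108 = 0.001782.
1/(A₁E₁) + 1/(A₂E₂) = 1/(600×141×10³) + 1/(1825×113×10³) = 1.667×10⁻⁸ N⁻¹.
So P = 0.001782 / 1.667×10⁻⁸ = 106.9 kN.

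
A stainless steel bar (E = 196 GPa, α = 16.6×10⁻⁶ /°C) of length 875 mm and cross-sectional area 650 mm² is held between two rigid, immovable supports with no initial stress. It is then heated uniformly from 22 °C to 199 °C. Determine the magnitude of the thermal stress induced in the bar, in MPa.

With length fixed, the mechanical strain must cancel the thermal strain αΔT = 16.6×10⁻⁶ × 177 = 2938.2×10⁻⁶.
The stress required to suppress this strain is σ = Eε = 196×10³ × 2938.2×10⁻⁶ = 575.9 MPa, compressive since the bar is trying to expand.

σ ≈ 576 MPa (compressive)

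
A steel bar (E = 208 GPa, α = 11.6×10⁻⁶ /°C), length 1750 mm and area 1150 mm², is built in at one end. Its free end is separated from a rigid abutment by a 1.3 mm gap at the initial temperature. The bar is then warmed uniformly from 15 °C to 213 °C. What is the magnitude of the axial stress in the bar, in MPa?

σ ≈ 323 MPa (compressive)

If the wall were absent the bar would grow by αΔT L = 11.6×10⁻⁶ × 198 × 1750 = 4.019 mm.
The gap closes (δ_free > 1.3 mm) and the wall then resists a further 4.019 − 1.3 = 2.719 mm of expansion.
That suppressed elongation corresponds to σ = E·Δ/L = 208×10³ × 2.719/1750 = 323.2 MPa.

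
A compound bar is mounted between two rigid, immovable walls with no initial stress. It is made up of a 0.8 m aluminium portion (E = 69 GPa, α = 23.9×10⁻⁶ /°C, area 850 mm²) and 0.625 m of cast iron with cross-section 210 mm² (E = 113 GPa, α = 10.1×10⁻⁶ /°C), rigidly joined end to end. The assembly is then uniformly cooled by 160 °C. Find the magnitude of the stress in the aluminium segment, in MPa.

σ ≈ 120 MPa (tensile)

With the walls removed the bar would change length by δ_free = Σ αᵢΔT Lᵢ = 23.9×10⁻⁶×160×800 + 10.1×10⁻⁶×160×625 = 4.069 mm.
The rigid supports impose zero overall length change; the single axial force P common to all segments must satisfy P Σ Lᵢ/(AᵢEᵢ) = δ_free.
The series flexibility is Σ Lᵢ/(AᵢEᵢ) = 800/(850×69×10³) + 625/(210×113×10³) = 3.998×10⁻⁵ mm/N.
Hence P = δ_free / Σ(L/AE) = 4.069/3.998×10⁻⁵ = 101.8 kN (tensile).
σ_{aluminium} = P / A = 101800 / 850 = 119.7 MPa.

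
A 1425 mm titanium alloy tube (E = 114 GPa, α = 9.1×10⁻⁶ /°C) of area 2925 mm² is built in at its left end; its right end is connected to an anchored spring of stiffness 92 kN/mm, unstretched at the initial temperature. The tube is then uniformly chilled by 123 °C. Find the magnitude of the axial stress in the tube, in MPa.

The unrestrained thermal change is αΔT L = 9.1×10⁻⁶ × 123 × 1425 = 1.595 mm.
With a force P in the spring, the elastic change of the tube is PL/(AE) and that of the spring is P/k; compatibility requires their sum to equal δ_free.
So P = δ_free / [L/(AE) + 1/k] = 1.595 / [ 1425/(2925×114×10³) + 1/(92×10³) ].
P = 1.595 / 1.514×10⁻⁵ = 105300 N.
σ = P/A = 105300/2925 = 36.01 MPa.

σ ≈ 36 MPa (tensile)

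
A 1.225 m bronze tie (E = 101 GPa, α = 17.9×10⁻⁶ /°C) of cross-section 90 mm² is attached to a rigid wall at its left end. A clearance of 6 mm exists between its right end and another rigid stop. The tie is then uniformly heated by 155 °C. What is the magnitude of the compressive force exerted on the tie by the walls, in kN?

Free thermal elongation = αΔT L = 17.9×10⁻⁶ × 155 × 1225 = 3.399 mm.
Since δ_free = 3.4 mm is less than the 6 mm gap, the tie never touches the wall. No axial force develops.

P ≈ 0 kN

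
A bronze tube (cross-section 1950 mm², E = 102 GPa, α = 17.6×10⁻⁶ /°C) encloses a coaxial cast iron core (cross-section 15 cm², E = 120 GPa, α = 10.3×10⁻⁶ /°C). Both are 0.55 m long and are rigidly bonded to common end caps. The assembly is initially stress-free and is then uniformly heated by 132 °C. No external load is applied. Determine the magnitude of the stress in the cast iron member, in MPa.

σ ≈ 60.7 MPa (tensile)

The bronze has the larger α, so on heating it would change length more than the cast iron if both were free. The rigid plates force a common final length, so the bronze is put into compression and the cast iron into tension, with equal and opposite forces P (no external load).
Equating the net (thermal + elastic) strains gives |α₁ − α₂|·ΔT = P·[1/(A₁E₁) + 1/(A₂E₂)].
|α₁ − α₂|·ΔT = 7.3×10⁻⁶ × 132 = 0.0009636.
1/(A₁E₁) + 1/(A₂E₂) = 1/(1950×102×10³) + 1/(1500×120×10³) = 1.058×10⁻⁸ N⁻¹.
So P = 0.0009636 / 1.058×10⁻⁸ = 91.05 kN.
σ_{cast iron} = P/A₂ = 91050/1500 = 60.7 MPa, tensile.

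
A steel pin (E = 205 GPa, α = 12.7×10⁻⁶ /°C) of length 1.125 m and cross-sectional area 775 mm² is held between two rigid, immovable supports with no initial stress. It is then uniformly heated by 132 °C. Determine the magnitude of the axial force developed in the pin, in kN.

P ≈ 266 kN (compressive)

With zero net strain, σ = E·αΔT = 205 GPa × 12.7×10⁻⁶ × 132 = 343.7 MPa.
Then P = σA = 343.7 × 775 mm² = 266.3 kN, compressive.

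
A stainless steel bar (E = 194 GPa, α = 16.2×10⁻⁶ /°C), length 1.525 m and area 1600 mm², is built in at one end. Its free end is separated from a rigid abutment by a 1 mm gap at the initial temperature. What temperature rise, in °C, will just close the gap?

The gap closes when αΔT L = 1 mm, since the bar is still unstressed at that instant.
ΔT = 1 / (16.2×10⁻⁶ × 1525) = 40.48 °C.

ΔT ≈ 40.5 °C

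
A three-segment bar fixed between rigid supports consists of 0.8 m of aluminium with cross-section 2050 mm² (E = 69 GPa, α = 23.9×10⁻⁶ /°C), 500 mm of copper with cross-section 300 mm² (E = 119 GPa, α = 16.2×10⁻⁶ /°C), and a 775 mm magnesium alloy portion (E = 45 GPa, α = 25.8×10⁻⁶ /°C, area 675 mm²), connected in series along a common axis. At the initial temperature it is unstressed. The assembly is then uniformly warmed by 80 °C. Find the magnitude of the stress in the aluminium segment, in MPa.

With the walls removed the bar would change length by δ_free = Σ αᵢΔT Lᵢ = 23.9×10⁻⁶×80×800 + 16.2×10⁻⁶×80×500 + 25.8×10⁻⁶×80×775 = 3.777 mm.
The walls prevent any net length change, so an axial force P (same in every segment) develops. Compatibility: P · Σ Lᵢ/(AᵢEᵢ) = δ_free.
Σ Lᵢ/(AᵢEᵢ) = 800/(2050×69×10³) + 500/(300×119×10³) + 775/(675×45×10³) = 4.518×10⁻⁵ mm/N.
So P = 3.777 / 4.518×10⁻⁵ = 83.61 kN, compressive.
σ_{aluminium} = P / A = 83610 / 2050 = 40.79 MPa.

σ ≈ 40.8 MPa (compressive)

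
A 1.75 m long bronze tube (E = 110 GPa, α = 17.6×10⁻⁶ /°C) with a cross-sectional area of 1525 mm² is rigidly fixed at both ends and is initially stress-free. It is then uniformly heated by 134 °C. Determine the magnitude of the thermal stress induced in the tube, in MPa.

σ ≈ 259 MPa (compressive)

With length fixed, the mechanical strain must cancel the thermal strain αΔT = 17.6×10⁻⁶ × 134 = 2358.4×10⁻⁶.
σ = EαΔT = 110×10³ × 17.6×10⁻⁶ × 134 = 259.4 MPa (compressive; the tube is trying to expand).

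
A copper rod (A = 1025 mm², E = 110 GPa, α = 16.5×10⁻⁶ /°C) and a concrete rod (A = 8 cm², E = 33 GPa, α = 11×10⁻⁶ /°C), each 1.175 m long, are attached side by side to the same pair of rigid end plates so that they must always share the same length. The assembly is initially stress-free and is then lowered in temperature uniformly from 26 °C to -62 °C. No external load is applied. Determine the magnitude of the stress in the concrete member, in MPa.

Equilibrium of a rigid end plate with no external load gives equal and opposite internal forces ±P in the two members. Since α_{copper} > α_{concrete}, cooling drives the copper into tension and the concrete into compression.
Equating the net (thermal + elastic) strains gives |α₁ − α₂|·ΔT = P·[1/(A₁E₁) + 1/(A₂E₂)].
|α₁ − α₂|·ΔT = 5.5×10⁻⁶ × 88 = 0.000484.
1/(A₁E₁) + 1/(A₂E₂) = 1/(1025×110×10³) + 1/(800×33×10³) = 4.675×10⁻⁸ N⁻¹.
So P = 0.000484 / 4.675×10⁻⁸ = 10.35 kN.
σ_{concrete} = P/A₂ = 10350/800 = 12.94 MPa, compressive.

σ ≈ 12.9 MPa (compressive)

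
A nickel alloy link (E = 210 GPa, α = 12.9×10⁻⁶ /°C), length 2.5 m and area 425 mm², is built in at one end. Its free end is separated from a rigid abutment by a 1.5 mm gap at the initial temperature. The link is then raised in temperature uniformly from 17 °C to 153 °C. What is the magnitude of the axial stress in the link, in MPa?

σ ≈ 242 MPa (compressive)

Unrestrained expansion: δ_free = αΔT L = 12.9×10⁻⁶ × 136 × 2500 = 4.386 mm.
After closing the 1.5 mm clearance, 4.386 − 1.5 = 2.886 mm of expansion remains to be suppressed by the wall.
So σ = E(δ_free − g)/L = 210×10³ × 2.886/2500 = 242.4 MPa.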